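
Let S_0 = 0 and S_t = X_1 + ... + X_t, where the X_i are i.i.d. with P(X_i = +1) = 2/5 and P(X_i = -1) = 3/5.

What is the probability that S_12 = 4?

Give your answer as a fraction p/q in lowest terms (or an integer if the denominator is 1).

Answer: 2052864/48828125

Derivation:
To reach position 4 after 12 steps: need 8 steps of +1 and 4 steps of -1.
Number of such sequences: C(12,8) = 495
Each has probability (2/5)^8 · (3/5)^4 = 20736/244140625
P = 495 · 20736/244140625 = 2052864/48828125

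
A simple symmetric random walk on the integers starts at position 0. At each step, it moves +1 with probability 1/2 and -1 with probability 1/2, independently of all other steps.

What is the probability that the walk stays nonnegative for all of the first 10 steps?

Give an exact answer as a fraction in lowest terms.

Let f(t,s) = #length-t paths at position s with S_1..S_t all ≥ 0.
f(t,s) = f(t-1,s-1) + f(t-1,s+1) for s ≥ 0; f(t,s) = 0 for s < 0.
t=0: f(0,0)=1
t=1: f(1,1)=1
t=2: f(2,0)=1 f(2,2)=1
t=3: f(3,1)=2 f(3,3)=1
t=4: f(4,0)=2 f(4,2)=3 f(4,4)=1
t=5: f(5,1)=5 f(5,3)=4 f(5,5)=1
t=6: f(6,0)=5 f(6,2)=9 f(6,4)=5 f(6,6)=1
t=7: f(7,1)=14 f(7,3)=14 f(7,5)=6 f(7,7)=1
t=8: f(8,0)=14 f(8,2)=28 f(8,4)=20 f(8,6)=7 f(8,8)=1
t=9: f(9,1)=42 f(9,3)=48 f(9,5)=27 f(9,7)=8 f(9,9)=1
t=10: f(10,0)=42 f(10,2)=90 f(10,4)=75 f(10,6)=35 f(10,8)=9 f(10,10)=1
Σ_s f(10,s) = 252
P = 252/1024 = 63/256

Answer: 63/256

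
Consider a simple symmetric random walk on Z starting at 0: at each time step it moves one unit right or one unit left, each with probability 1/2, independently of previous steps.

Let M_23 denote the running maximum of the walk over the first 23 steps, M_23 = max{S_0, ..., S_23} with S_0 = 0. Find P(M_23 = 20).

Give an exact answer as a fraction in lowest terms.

Let M_23 = max(S_0,...,S_23). Use the reflection principle: for j ≥ 1, #{paths with M_23 ≥ j} = #{S_23 ≥ j} + #{S_23 ≥ j+1}.
By reflection, #{M_23 ≥ 20} = #{S_23 ≥ 20} + #{S_23 ≥ 21} = 24 + 24 = 48.
#{M_23 ≥ 21} = #{S_23 ≥ 21} + #{S_23 ≥ 22} = 24 + 1 = 25.
#{M_23 = 20} = 48 - 25 = 23.
P(M_23 = 20) = 23/8388608 = 23/8388608

Answer: 23/8388608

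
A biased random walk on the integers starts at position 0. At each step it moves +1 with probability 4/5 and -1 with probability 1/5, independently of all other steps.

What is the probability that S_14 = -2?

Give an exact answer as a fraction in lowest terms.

To reach position -2 after 14 steps: need 6 steps of +1 and 8 steps of -1.
Number of such sequences: C(14,6) = 3003
Each has probability (4/5)^6 · (1/5)^8 = 4096/6103515625
P = 3003 · 4096/6103515625 = 12300288/6103515625

Answer: 12300288/6103515625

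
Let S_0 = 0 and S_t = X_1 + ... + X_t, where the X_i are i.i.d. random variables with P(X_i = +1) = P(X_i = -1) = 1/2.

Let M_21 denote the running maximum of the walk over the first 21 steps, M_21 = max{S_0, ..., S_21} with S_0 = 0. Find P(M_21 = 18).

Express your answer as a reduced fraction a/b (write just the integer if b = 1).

Answer: 21/2097152

Derivation:
Let M_21 = max(S_0,...,S_21). Use the reflection principle: for j ≥ 1, #{paths with M_21 ≥ j} = #{S_21 ≥ j} + #{S_21 ≥ j+1}.
By reflection, #{M_21 ≥ 18} = #{S_21 ≥ 18} + #{S_21 ≥ 19} = 22 + 22 = 44.
#{M_21 ≥ 19} = #{S_21 ≥ 19} + #{S_21 ≥ 20} = 22 + 1 = 23.
#{M_21 = 18} = 44 - 23 = 21.
P(M_21 = 18) = 21/2097152 = 21/2097152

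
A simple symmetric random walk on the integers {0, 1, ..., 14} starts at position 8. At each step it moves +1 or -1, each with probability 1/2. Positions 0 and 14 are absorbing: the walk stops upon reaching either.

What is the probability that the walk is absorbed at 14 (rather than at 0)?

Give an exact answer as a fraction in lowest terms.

Symmetric walk (p = 1/2): the harmonic-function argument gives P(hit 14 before 0 | start at 8) = a/N.
P = 8/14 = 4/7

Answer: 4/7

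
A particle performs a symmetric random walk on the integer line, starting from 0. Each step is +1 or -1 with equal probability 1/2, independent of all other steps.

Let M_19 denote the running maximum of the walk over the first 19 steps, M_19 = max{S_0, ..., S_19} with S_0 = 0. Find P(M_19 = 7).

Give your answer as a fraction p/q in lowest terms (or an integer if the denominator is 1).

Answer: 6783/131072

Derivation:
Let M_19 = max(S_0,...,S_19). Use the reflection principle: for j ≥ 1, #{paths with M_19 ≥ j} = #{S_19 ≥ j} + #{S_19 ≥ j+1}.
By reflection, #{M_19 ≥ 7} = #{S_19 ≥ 7} + #{S_19 ≥ 8} = 43796 + 16664 = 60460.
#{M_19 ≥ 8} = #{S_19 ≥ 8} + #{S_19 ≥ 9} = 16664 + 16664 = 33328.
#{M_19 = 7} = 60460 - 33328 = 27132.
P(M_19 = 7) = 27132/524288 = 6783/131072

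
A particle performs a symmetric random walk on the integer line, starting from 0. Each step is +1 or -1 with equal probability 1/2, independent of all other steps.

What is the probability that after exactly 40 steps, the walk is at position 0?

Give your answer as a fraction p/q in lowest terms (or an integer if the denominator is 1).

To return to 0 after 40 steps: need exactly 20 steps of +1 and 20 of -1.
Favorable paths: C(40,20) = 137846528820
Total paths: 2^40 = 1099511627776
P = 137846528820/1099511627776 = 34461632205/274877906944

Answer: 34461632205/274877906944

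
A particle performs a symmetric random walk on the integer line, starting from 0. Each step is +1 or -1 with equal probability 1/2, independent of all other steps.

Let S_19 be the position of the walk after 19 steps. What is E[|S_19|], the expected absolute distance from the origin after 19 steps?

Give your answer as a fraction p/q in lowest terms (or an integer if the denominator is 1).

Answer: 230945/65536

Derivation:
S_19 takes values m ≡ 1 (mod 2) with |m| ≤ 19; P(S_19=m) = C(19,(19+m)/2)/2^19.
Total paths: 2^19 = 524288
Distribution: P(S=-19)=1/524288, P(S=-17)=19/524288, P(S=-15)=171/524288, P(S=-13)=969/524288, P(S=-11)=3876/524288, P(S=-9)=11628/524288, P(S=-7)=27132/524288, P(S=-5)=50388/524288, P(S=-3)=75582/524288, P(S=-1)=92378/524288, P(S=1)=92378/524288, P(S=3)=75582/524288, P(S=5)=50388/524288, P(S=7)=27132/524288, P(S=9)=11628/524288, P(S=11)=3876/524288, P(S=13)=969/524288, P(S=15)=171/524288, P(S=17)=19/524288, P(S=19)=1/524288
E[|S_19|] = Σ_m |m|·P(S_19=m) = 1847560/524288 = 230945/65536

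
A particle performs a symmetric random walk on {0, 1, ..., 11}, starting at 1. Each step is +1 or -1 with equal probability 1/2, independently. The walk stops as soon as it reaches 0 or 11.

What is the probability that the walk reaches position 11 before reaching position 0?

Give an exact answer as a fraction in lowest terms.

Answer: 1/11

Derivation:
Symmetric walk (p = 1/2): the harmonic-function argument gives P(hit 11 before 0 | start at 1) = a/N.
P = 1/11 = 1/11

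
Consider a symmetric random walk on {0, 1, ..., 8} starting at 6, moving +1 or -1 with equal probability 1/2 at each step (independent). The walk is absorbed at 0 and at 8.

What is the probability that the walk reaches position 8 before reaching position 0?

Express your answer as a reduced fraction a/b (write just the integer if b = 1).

Symmetric walk (p = 1/2): the harmonic-function argument gives P(hit 8 before 0 | start at 6) = a/N.
P = 6/8 = 3/4

Answer: 3/4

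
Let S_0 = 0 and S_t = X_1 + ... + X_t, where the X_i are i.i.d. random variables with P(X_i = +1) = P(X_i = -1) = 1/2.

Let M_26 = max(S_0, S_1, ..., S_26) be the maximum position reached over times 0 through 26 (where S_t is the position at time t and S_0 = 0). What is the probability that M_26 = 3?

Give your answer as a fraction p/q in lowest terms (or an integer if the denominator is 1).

Answer: 482885/4194304

Derivation:
Let M_26 = max(S_0,...,S_26). Use the reflection principle: for j ≥ 1, #{paths with M_26 ≥ j} = #{S_26 ≥ j} + #{S_26 ≥ j+1}.
By reflection, #{M_26 ≥ 3} = #{S_26 ≥ 3} + #{S_26 ≥ 4} = 18696432 + 18696432 = 37392864.
#{M_26 ≥ 4} = #{S_26 ≥ 4} + #{S_26 ≥ 5} = 18696432 + 10970272 = 29666704.
#{M_26 = 3} = 37392864 - 29666704 = 7726160.
P(M_26 = 3) = 7726160/67108864 = 482885/4194304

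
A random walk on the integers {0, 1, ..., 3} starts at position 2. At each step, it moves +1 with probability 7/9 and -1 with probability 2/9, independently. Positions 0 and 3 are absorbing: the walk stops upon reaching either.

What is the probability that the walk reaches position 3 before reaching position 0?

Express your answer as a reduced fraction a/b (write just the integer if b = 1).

Answer: 63/67

Derivation:
Biased walk: p = 7/9, q = 2/9, r = q/p = 2/7
Gambler's ruin: P(hit 3 before 0 | start at 2) = (1 - r^a)/(1 - r^N)
r^2 = 4/49; r^3 = 8/343
P = (1 - 4/49) / (1 - 8/343) = 45/49 / 335/343 = 63/67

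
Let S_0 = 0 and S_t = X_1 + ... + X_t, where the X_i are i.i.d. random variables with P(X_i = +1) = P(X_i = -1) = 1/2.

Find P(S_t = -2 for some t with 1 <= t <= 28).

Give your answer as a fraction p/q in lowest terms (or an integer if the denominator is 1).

Answer: 23859587/33554432

Derivation:
Count via complement. Let g(t,s) = #length-t paths at position s with S_1..S_t all ≠ -2.
g(t,s) = g(t-1,s-1) + g(t-1,s+1) for s ≠ -2; g(t,-2) = 0.
t=0: g(0,0)=1
t=1: g(1,-1)=1 g(1,1)=1
t=2: g(2,0)=2 g(2,2)=1
t=3: g(3,-1)=2 g(3,1)=3 g(3,3)=1
t=4: g(4,0)=5 g(4,2)=4 g(4,4)=1
t=5: g(5,-1)=5 g(5,1)=9 g(5,3)=5 g(5,5)=1
t=6: g(6,0)=14 g(6,2)=14 g(6,4)=6 g(6,6)=1
t=7: g(7,-1)=14 g(7,1)=28 g(7,3)=20 g(7,5)=7 g(7,7)=1
t=8: g(8,0)=42 g(8,2)=48 g(8,4)=27 g(8,6)=8 g(8,8)=1
t=9: g(9,-1)=42 g(9,1)=90 g(9,3)=75 g(9,5)=35 g(9,7)=9 g(9,9)=1
t=10: g(10,0)=132 g(10,2)=165 g(10,4)=110 g(10,6)=44 g(10,8)=10 g(10,10)=1
t=11: g(11,-1)=132 g(11,1)=297 g(11,3)=275 g(11,5)=154 g(11,7)=54 g(11,9)=11 g(11,11)=1
t=12: g(12,0)=429 g(12,2)=572 g(12,4)=429 g(12,6)=208 g(12,8)=65 g(12,10)=12 g(12,12)=1
t=13: g(13,-1)=429 g(13,1)=1001 g(13,3)=1001 g(13,5)=637 g(13,7)=273 g(13,9)=77 g(13,11)=13 g(13,13)=1
t=14: g(14,0)=1430 g(14,2)=2002 g(14,4)=1638 g(14,6)=910 g(14,8)=350 g(14,10)=90 g(14,12)=14 g(14,14)=1
t=15: g(15,-1)=1430 g(15,1)=3432 g(15,3)=3640 g(15,5)=2548 g(15,7)=1260 g(15,9)=440 g(15,11)=104 g(15,13)=15 g(15,15)=1
t=16: g(16,0)=4862 g(16,2)=7072 g(16,4)=6188 g(16,6)=3808 g(16,8)=1700 g(16,10)=544 g(16,12)=119 g(16,14)=16 g(16,16)=1
t=17: g(17,-1)=4862 g(17,1)=11934 g(17,3)=13260 g(17,5)=9996 g(17,7)=5508 g(17,9)=2244 g(17,11)=663 g(17,13)=135 g(17,15)=17 g(17,17)=1
t=18: g(18,0)=16796 g(18,2)=25194 g(18,4)=23256 g(18,6)=15504 g(18,8)=7752 g(18,10)=2907 g(18,12)=798 g(18,14)=152 g(18,16)=18 g(18,18)=1
t=19: g(19,-1)=16796 g(19,1)=41990 g(19,3)=48450 g(19,5)=38760 g(19,7)=23256 g(19,9)=10659 g(19,11)=3705 g(19,13)=950 g(19,15)=170 g(19,17)=19 g(19,19)=1
t=20: g(20,0)=58786 g(20,2)=90440 g(20,4)=87210 g(20,6)=62016 g(20,8)=33915 g(20,10)=14364 g(20,12)=4655 g(20,14)=1120 g(20,16)=189 g(20,18)=20 g(20,20)=1
t=21: g(21,-1)=58786 g(21,1)=149226 g(21,3)=177650 g(21,5)=149226 g(21,7)=95931 g(21,9)=48279 g(21,11)=19019 g(21,13)=5775 g(21,15)=1309 g(21,17)=209 g(21,19)=21 g(21,21)=1
t=22: g(22,0)=208012 g(22,2)=326876 g(22,4)=326876 g(22,6)=245157 g(22,8)=144210 g(22,10)=67298 g(22,12)=24794 g(22,14)=7084 g(22,16)=1518 g(22,18)=230 g(22,20)=22 g(22,22)=1
t=23: g(23,-1)=208012 g(23,1)=534888 g(23,3)=653752 g(23,5)=572033 g(23,7)=389367 g(23,9)=211508 g(23,11)=92092 g(23,13)=31878 g(23,15)=8602 g(23,17)=1748 g(23,19)=252 g(23,21)=23 g(23,23)=1
t=24: g(24,0)=742900 g(24,2)=1188640 g(24,4)=1225785 g(24,6)=961400 g(24,8)=600875 g(24,10)=303600 g(24,12)=123970 g(24,14)=40480 g(24,16)=10350 g(24,18)=2000 g(24,20)=275 g(24,22)=24 g(24,24)=1
t=25: g(25,-1)=742900 g(25,1)=1931540 g(25,3)=2414425 g(25,5)=2187185 g(25,7)=1562275 g(25,9)=904475 g(25,11)=427570 g(25,13)=164450 g(25,15)=50830 g(25,17)=12350 g(25,19)=2275 g(25,21)=299 g(25,23)=25 g(25,25)=1
t=26: g(26,0)=2674440 g(26,2)=4345965 g(26,4)=4601610 g(26,6)=3749460 g(26,8)=2466750 g(26,10)=1332045 g(26,12)=592020 g(26,14)=215280 g(26,16)=63180 g(26,18)=14625 g(26,20)=2574 g(26,22)=324 g(26,24)=26 g(26,26)=1
t=27: g(27,-1)=2674440 g(27,1)=7020405 g(27,3)=8947575 g(27,5)=8351070 g(27,7)=6216210 g(27,9)=3798795 g(27,11)=1924065 g(27,13)=807300 g(27,15)=278460 g(27,17)=77805 g(27,19)=17199 g(27,21)=2898 g(27,23)=350 g(27,25)=27 g(27,27)=1
t=28: g(28,0)=9694845 g(28,2)=15967980 g(28,4)=17298645 g(28,6)=14567280 g(28,8)=10015005 g(28,10)=5722860 g(28,12)=2731365 g(28,14)=1085760 g(28,16)=356265 g(28,18)=95004 g(28,20)=20097 g(28,22)=3248 g(28,24)=377 g(28,26)=28 g(28,28)=1
Paths never hitting -2: Σ_s g(28,s) = 77558760
Paths hitting -2: 2^28 - 77558760 = 190876696
P = 190876696/268435456 = 23859587/33554432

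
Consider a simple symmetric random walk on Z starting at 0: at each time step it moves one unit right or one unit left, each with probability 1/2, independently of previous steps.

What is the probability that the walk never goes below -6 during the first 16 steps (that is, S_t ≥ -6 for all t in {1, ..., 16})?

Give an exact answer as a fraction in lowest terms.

Answer: 30251/32768

Derivation:
Let f(t,s) = #length-t paths at position s with S_1..S_t all ≥ -6.
f(t,s) = f(t-1,s-1) + f(t-1,s+1) for s ≥ -6; f(t,s) = 0 for s < -6.
t=0: f(0,0)=1
t=1: f(1,-1)=1 f(1,1)=1
t=2: f(2,-2)=1 f(2,0)=2 f(2,2)=1
t=3: f(3,-3)=1 f(3,-1)=3 f(3,1)=3 f(3,3)=1
t=4: f(4,-4)=1 f(4,-2)=4 f(4,0)=6 f(4,2)=4 f(4,4)=1
t=5: f(5,-5)=1 f(5,-3)=5 f(5,-1)=10 f(5,1)=10 f(5,3)=5 f(5,5)=1
t=6: f(6,-6)=1 f(6,-4)=6 f(6,-2)=15 f(6,0)=20 f(6,2)=15 f(6,4)=6 f(6,6)=1
t=7: f(7,-5)=7 f(7,-3)=21 f(7,-1)=35 f(7,1)=35 f(7,3)=21 f(7,5)=7 f(7,7)=1
t=8: f(8,-6)=7 f(8,-4)=28 f(8,-2)=56 f(8,0)=70 f(8,2)=56 f(8,4)=28 f(8,6)=8 f(8,8)=1
t=9: f(9,-5)=35 f(9,-3)=84 f(9,-1)=126 f(9,1)=126 f(9,3)=84 f(9,5)=36 f(9,7)=9 f(9,9)=1
t=10: f(10,-6)=35 f(10,-4)=119 f(10,-2)=210 f(10,0)=252 f(10,2)=210 f(10,4)=120 f(10,6)=45 f(10,8)=10 f(10,10)=1
t=11: f(11,-5)=154 f(11,-3)=329 f(11,-1)=462 f(11,1)=462 f(11,3)=330 f(11,5)=165 f(11,7)=55 f(11,9)=11 f(11,11)=1
t=12: f(12,-6)=154 f(12,-4)=483 f(12,-2)=791 f(12,0)=924 f(12,2)=792 f(12,4)=495 f(12,6)=220 f(12,8)=66 f(12,10)=12 f(12,12)=1
t=13: f(13,-5)=637 f(13,-3)=1274 f(13,-1)=1715 f(13,1)=1716 f(13,3)=1287 f(13,5)=715 f(13,7)=286 f(13,9)=78 f(13,11)=13 f(13,13)=1
t=14: f(14,-6)=637 f(14,-4)=1911 f(14,-2)=2989 f(14,0)=3431 f(14,2)=3003 f(14,4)=2002 f(14,6)=1001 f(14,8)=364 f(14,10)=91 f(14,12)=14 f(14,14)=1
t=15: f(15,-5)=2548 f(15,-3)=4900 f(15,-1)=6420 f(15,1)=6434 f(15,3)=5005 f(15,5)=3003 f(15,7)=1365 f(15,9)=455 f(15,11)=105 f(15,13)=15 f(15,15)=1
t=16: f(16,-6)=2548 f(16,-4)=7448 f(16,-2)=11320 f(16,0)=12854 f(16,2)=11439 f(16,4)=8008 f(16,6)=4368 f(16,8)=1820 f(16,10)=560 f(16,12)=120 f(16,14)=16 f(16,16)=1
Σ_s f(16,s) = 60502
P = 60502/65536 = 30251/32768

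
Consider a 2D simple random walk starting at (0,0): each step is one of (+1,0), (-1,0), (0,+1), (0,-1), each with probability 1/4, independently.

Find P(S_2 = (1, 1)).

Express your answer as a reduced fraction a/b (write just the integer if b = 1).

Let h be the number of horizontal steps (so 2-h are vertical). To end at (1,1) need (h+1)/2 right-steps and ((2-h)+1)/2 up-steps.
Sum over h with 1 ≤ h ≤ 1, h ≡ 1 (mod 2), 2-h ≡ 1 (mod 2):
h=1: C(2,1)·C(1,1)·C(1,1) = 2·1·1 = 2
Total favorable: 2
Total paths: 4^2 = 16
P = 2/16 = 1/8

Answer: 1/8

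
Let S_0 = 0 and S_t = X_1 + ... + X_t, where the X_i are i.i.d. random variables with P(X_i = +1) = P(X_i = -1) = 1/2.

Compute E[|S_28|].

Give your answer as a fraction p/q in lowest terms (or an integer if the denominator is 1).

S_28 takes values m ≡ 0 (mod 2) with |m| ≤ 28; P(S_28=m) = C(28,(28+m)/2)/2^28.
Total paths: 2^28 = 268435456
Distribution: P(S=-28)=1/268435456, P(S=-26)=28/268435456, P(S=-24)=378/268435456, P(S=-22)=3276/268435456, P(S=-20)=20475/268435456, P(S=-18)=98280/268435456, P(S=-16)=376740/268435456, P(S=-14)=1184040/268435456, P(S=-12)=3108105/268435456, P(S=-10)=6906900/268435456, P(S=-8)=13123110/268435456, P(S=-6)=21474180/268435456, P(S=-4)=30421755/268435456, P(S=-2)=37442160/268435456, P(S=0)=40116600/268435456, P(S=2)=37442160/268435456, P(S=4)=30421755/268435456, P(S=6)=21474180/268435456, P(S=8)=13123110/268435456, P(S=10)=6906900/268435456, P(S=12)=3108105/268435456, P(S=14)=1184040/268435456, P(S=16)=376740/268435456, P(S=18)=98280/268435456, P(S=20)=20475/268435456, P(S=22)=3276/268435456, P(S=24)=378/268435456, P(S=26)=28/268435456, P(S=28)=1/268435456
E[|S_28|] = Σ_m |m|·P(S_28=m) = 1123264800/268435456 = 35102025/8388608

Answer: 35102025/8388608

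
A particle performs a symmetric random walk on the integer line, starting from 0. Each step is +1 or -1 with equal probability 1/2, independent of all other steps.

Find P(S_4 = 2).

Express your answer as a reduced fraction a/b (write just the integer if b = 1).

To reach position 2 after 4 steps: need 3 steps of +1 and 1 of -1.
Favorable paths: C(4,3) = 4
Total paths: 2^4 = 16
P = 4/16 = 1/4

Answer: 1/4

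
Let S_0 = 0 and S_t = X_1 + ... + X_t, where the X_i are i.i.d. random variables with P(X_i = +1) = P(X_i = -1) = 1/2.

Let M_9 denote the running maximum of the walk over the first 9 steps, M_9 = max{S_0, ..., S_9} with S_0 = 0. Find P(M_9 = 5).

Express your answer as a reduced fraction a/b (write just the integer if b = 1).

Let M_9 = max(S_0,...,S_9). Use the reflection principle: for j ≥ 1, #{paths with M_9 ≥ j} = #{S_9 ≥ j} + #{S_9 ≥ j+1}.
By reflection, #{M_9 ≥ 5} = #{S_9 ≥ 5} + #{S_9 ≥ 6} = 46 + 10 = 56.
#{M_9 ≥ 6} = #{S_9 ≥ 6} + #{S_9 ≥ 7} = 10 + 10 = 20.
#{M_9 = 5} = 56 - 20 = 36.
P(M_9 = 5) = 36/512 = 9/128

Answer: 9/128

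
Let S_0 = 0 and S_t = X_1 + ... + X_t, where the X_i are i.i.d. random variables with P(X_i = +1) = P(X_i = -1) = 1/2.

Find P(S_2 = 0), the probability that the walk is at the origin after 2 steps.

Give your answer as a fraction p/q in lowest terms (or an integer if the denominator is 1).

Answer: 1/2

Derivation:
To return to 0 after 2 steps: need exactly 1 step of +1 and 1 of -1.
Favorable paths: C(2,1) = 2
Total paths: 2^2 = 4
P = 2/4 = 1/2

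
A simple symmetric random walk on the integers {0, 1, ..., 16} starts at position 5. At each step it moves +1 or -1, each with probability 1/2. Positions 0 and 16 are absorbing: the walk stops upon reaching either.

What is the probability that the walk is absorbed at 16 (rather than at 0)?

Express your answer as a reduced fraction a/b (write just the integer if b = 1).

Symmetric walk (p = 1/2): the harmonic-function argument gives P(hit 16 before 0 | start at 5) = a/N.
P = 5/16 = 5/16

Answer: 5/16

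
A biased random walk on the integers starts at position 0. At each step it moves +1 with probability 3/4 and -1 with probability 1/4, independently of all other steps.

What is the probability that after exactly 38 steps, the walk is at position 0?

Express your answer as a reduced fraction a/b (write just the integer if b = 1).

Answer: 5135054769461249325/9444732965739290427392

Derivation:
To be at 0 after 38 steps: need exactly 19 steps of +1 and 19 of -1.
Number of such sequences: C(38,19) = 35345263800
Each has probability (3/4)^19 · (1/4)^19 = 1162261467/75557863725914323419136
P = 35345263800 · 1162261467/75557863725914323419136 = 5135054769461249325/9444732965739290427392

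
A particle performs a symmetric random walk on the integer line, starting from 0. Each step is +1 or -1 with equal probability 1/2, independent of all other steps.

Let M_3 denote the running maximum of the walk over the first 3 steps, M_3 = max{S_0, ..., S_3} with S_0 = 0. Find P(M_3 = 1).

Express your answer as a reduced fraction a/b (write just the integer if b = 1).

Answer: 3/8

Derivation:
Let M_3 = max(S_0,...,S_3). Use the reflection principle: for j ≥ 1, #{paths with M_3 ≥ j} = #{S_3 ≥ j} + #{S_3 ≥ j+1}.
By reflection, #{M_3 ≥ 1} = #{S_3 ≥ 1} + #{S_3 ≥ 2} = 4 + 1 = 5.
#{M_3 ≥ 2} = #{S_3 ≥ 2} + #{S_3 ≥ 3} = 1 + 1 = 2.
#{M_3 = 1} = 5 - 2 = 3.
P(M_3 = 1) = 3/8 = 3/8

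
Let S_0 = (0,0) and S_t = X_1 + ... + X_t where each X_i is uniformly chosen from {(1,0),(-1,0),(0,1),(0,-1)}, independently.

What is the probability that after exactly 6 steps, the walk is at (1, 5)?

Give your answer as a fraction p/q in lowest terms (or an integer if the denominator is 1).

Let h be the number of horizontal steps (so 6-h are vertical). To end at (1,5) need (h+1)/2 right-steps and ((6-h)+5)/2 up-steps.
Sum over h with 1 ≤ h ≤ 1, h ≡ 1 (mod 2), 6-h ≡ 1 (mod 2):
h=1: C(6,1)·C(1,1)·C(5,5) = 6·1·1 = 6
Total favorable: 6
Total paths: 4^6 = 4096
P = 6/4096 = 3/2048

Answer: 3/2048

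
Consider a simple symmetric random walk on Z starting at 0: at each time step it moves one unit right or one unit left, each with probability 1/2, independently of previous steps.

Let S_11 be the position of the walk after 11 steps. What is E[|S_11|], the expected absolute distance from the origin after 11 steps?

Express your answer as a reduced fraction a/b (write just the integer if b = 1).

S_11 takes values m ≡ 1 (mod 2) with |m| ≤ 11; P(S_11=m) = C(11,(11+m)/2)/2^11.
Total paths: 2^11 = 2048
Distribution: P(S=-11)=1/2048, P(S=-9)=11/2048, P(S=-7)=55/2048, P(S=-5)=165/2048, P(S=-3)=330/2048, P(S=-1)=462/2048, P(S=1)=462/2048, P(S=3)=330/2048, P(S=5)=165/2048, P(S=7)=55/2048, P(S=9)=11/2048, P(S=11)=1/2048
E[|S_11|] = Σ_m |m|·P(S_11=m) = 5544/2048 = 693/256

Answer: 693/256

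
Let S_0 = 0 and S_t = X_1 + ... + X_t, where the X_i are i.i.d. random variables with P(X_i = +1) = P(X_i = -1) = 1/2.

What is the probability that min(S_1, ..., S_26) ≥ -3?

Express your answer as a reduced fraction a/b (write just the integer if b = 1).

Let f(t,s) = #length-t paths at position s with S_1..S_t all ≥ -3.
f(t,s) = f(t-1,s-1) + f(t-1,s+1) for s ≥ -3; f(t,s) = 0 for s < -3.
t=0: f(0,0)=1
t=1: f(1,-1)=1 f(1,1)=1
t=2: f(2,-2)=1 f(2,0)=2 f(2,2)=1
t=3: f(3,-3)=1 f(3,-1)=3 f(3,1)=3 f(3,3)=1
t=4: f(4,-2)=4 f(4,0)=6 f(4,2)=4 f(4,4)=1
t=5: f(5,-3)=4 f(5,-1)=10 f(5,1)=10 f(5,3)=5 f(5,5)=1
t=6: f(6,-2)=14 f(6,0)=20 f(6,2)=15 f(6,4)=6 f(6,6)=1
t=7: f(7,-3)=14 f(7,-1)=34 f(7,1)=35 f(7,3)=21 f(7,5)=7 f(7,7)=1
t=8: f(8,-2)=48 f(8,0)=69 f(8,2)=56 f(8,4)=28 f(8,6)=8 f(8,8)=1
t=9: f(9,-3)=48 f(9,-1)=117 f(9,1)=125 f(9,3)=84 f(9,5)=36 f(9,7)=9 f(9,9)=1
t=10: f(10,-2)=165 f(10,0)=242 f(10,2)=209 f(10,4)=120 f(10,6)=45 f(10,8)=10 f(10,10)=1
t=11: f(11,-3)=165 f(11,-1)=407 f(11,1)=451 f(11,3)=329 f(11,5)=165 f(11,7)=55 f(11,9)=11 f(11,11)=1
t=12: f(12,-2)=572 f(12,0)=858 f(12,2)=780 f(12,4)=494 f(12,6)=220 f(12,8)=66 f(12,10)=12 f(12,12)=1
t=13: f(13,-3)=572 f(13,-1)=1430 f(13,1)=1638 f(13,3)=1274 f(13,5)=714 f(13,7)=286 f(13,9)=78 f(13,11)=13 f(13,13)=1
t=14: f(14,-2)=2002 f(14,0)=3068 f(14,2)=2912 f(14,4)=1988 f(14,6)=1000 f(14,8)=364 f(14,10)=91 f(14,12)=14 f(14,14)=1
t=15: f(15,-3)=2002 f(15,-1)=5070 f(15,1)=5980 f(15,3)=4900 f(15,5)=2988 f(15,7)=1364 f(15,9)=455 f(15,11)=105 f(15,13)=15 f(15,15)=1
t=16: f(16,-2)=7072 f(16,0)=11050 f(16,2)=10880 f(16,4)=7888 f(16,6)=4352 f(16,8)=1819 f(16,10)=560 f(16,12)=120 f(16,14)=16 f(16,16)=1
t=17: f(17,-3)=7072 f(17,-1)=18122 f(17,1)=21930 f(17,3)=18768 f(17,5)=12240 f(17,7)=6171 f(17,9)=2379 f(17,11)=680 f(17,13)=136 f(17,15)=17 f(17,17)=1
t=18: f(18,-2)=25194 f(18,0)=40052 f(18,2)=40698 f(18,4)=31008 f(18,6)=18411 f(18,8)=8550 f(18,10)=3059 f(18,12)=816 f(18,14)=153 f(18,16)=18 f(18,18)=1
t=19: f(19,-3)=25194 f(19,-1)=65246 f(19,1)=80750 f(19,3)=71706 f(19,5)=49419 f(19,7)=26961 f(19,9)=11609 f(19,11)=3875 f(19,13)=969 f(19,15)=171 f(19,17)=19 f(19,19)=1
t=20: f(20,-2)=90440 f(20,0)=145996 f(20,2)=152456 f(20,4)=121125 f(20,6)=76380 f(20,8)=38570 f(20,10)=15484 f(20,12)=4844 f(20,14)=1140 f(20,16)=190 f(20,18)=20 f(20,20)=1
t=21: f(21,-3)=90440 f(21,-1)=236436 f(21,1)=298452 f(21,3)=273581 f(21,5)=197505 f(21,7)=114950 f(21,9)=54054 f(21,11)=20328 f(21,13)=5984 f(21,15)=1330 f(21,17)=210 f(21,19)=21 f(21,21)=1
t=22: f(22,-2)=326876 f(22,0)=534888 f(22,2)=572033 f(22,4)=471086 f(22,6)=312455 f(22,8)=169004 f(22,10)=74382 f(22,12)=26312 f(22,14)=7314 f(22,16)=1540 f(22,18)=231 f(22,20)=22 f(22,22)=1
t=23: f(23,-3)=326876 f(23,-1)=861764 f(23,1)=1106921 f(23,3)=1043119 f(23,5)=783541 f(23,7)=481459 f(23,9)=243386 f(23,11)=100694 f(23,13)=33626 f(23,15)=8854 f(23,17)=1771 f(23,19)=253 f(23,21)=23 f(23,23)=1
t=24: f(24,-2)=1188640 f(24,0)=1968685 f(24,2)=2150040 f(24,4)=1826660 f(24,6)=1265000 f(24,8)=724845 f(24,10)=344080 f(24,12)=134320 f(24,14)=42480 f(24,16)=10625 f(24,18)=2024 f(24,20)=276 f(24,22)=24 f(24,24)=1
t=25: f(25,-3)=1188640 f(25,-1)=3157325 f(25,1)=4118725 f(25,3)=3976700 f(25,5)=3091660 f(25,7)=1989845 f(25,9)=1068925 f(25,11)=478400 f(25,13)=176800 f(25,15)=53105 f(25,17)=12649 f(25,19)=2300 f(25,21)=300 f(25,23)=25 f(25,25)=1
t=26: f(26,-2)=4345965 f(26,0)=7276050 f(26,2)=8095425 f(26,4)=7068360 f(26,6)=5081505 f(26,8)=3058770 f(26,10)=1547325 f(26,12)=655200 f(26,14)=229905 f(26,16)=65754 f(26,18)=14949 f(26,20)=2600 f(26,22)=325 f(26,24)=26 f(26,26)=1
Σ_s f(26,s) = 37442160
P = 37442160/67108864 = 2340135/4194304

Answer: 2340135/4194304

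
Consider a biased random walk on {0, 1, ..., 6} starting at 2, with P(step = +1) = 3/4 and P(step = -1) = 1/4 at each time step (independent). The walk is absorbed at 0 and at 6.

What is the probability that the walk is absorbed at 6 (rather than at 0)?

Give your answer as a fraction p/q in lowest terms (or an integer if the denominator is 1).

Biased walk: p = 3/4, q = 1/4, r = q/p = 1/3
Gambler's ruin: P(hit 6 before 0 | start at 2) = (1 - r^a)/(1 - r^N)
r^2 = 1/9; r^6 = 1/729
P = (1 - 1/9) / (1 - 1/729) = 8/9 / 728/729 = 81/91

Answer: 81/91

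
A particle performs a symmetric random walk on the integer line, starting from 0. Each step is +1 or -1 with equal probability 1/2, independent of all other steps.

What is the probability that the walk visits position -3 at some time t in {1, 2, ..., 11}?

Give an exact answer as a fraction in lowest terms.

Count via complement. Let g(t,s) = #length-t paths at position s with S_1..S_t all ≠ -3.
g(t,s) = g(t-1,s-1) + g(t-1,s+1) for s ≠ -3; g(t,-3) = 0.
t=0: g(0,0)=1
t=1: g(1,-1)=1 g(1,1)=1
t=2: g(2,-2)=1 g(2,0)=2 g(2,2)=1
t=3: g(3,-1)=3 g(3,1)=3 g(3,3)=1
t=4: g(4,-2)=3 g(4,0)=6 g(4,2)=4 g(4,4)=1
t=5: g(5,-1)=9 g(5,1)=10 g(5,3)=5 g(5,5)=1
t=6: g(6,-2)=9 g(6,0)=19 g(6,2)=15 g(6,4)=6 g(6,6)=1
t=7: g(7,-1)=28 g(7,1)=34 g(7,3)=21 g(7,5)=7 g(7,7)=1
t=8: g(8,-2)=28 g(8,0)=62 g(8,2)=55 g(8,4)=28 g(8,6)=8 g(8,8)=1
t=9: g(9,-1)=90 g(9,1)=117 g(9,3)=83 g(9,5)=36 g(9,7)=9 g(9,9)=1
t=10: g(10,-2)=90 g(10,0)=207 g(10,2)=200 g(10,4)=119 g(10,6)=45 g(10,8)=10 g(10,10)=1
t=11: g(11,-1)=297 g(11,1)=407 g(11,3)=319 g(11,5)=164 g(11,7)=55 g(11,9)=11 g(11,11)=1
Paths never hitting -3: Σ_s g(11,s) = 1254
Paths hitting -3: 2^11 - 1254 = 794
P = 794/2048 = 397/1024

Answer: 397/1024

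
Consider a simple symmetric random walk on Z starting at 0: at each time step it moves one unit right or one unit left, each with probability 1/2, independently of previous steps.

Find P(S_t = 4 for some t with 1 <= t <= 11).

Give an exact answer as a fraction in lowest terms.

Count via complement. Let g(t,s) = #length-t paths at position s with S_1..S_t all ≠ 4.
g(t,s) = g(t-1,s-1) + g(t-1,s+1) for s ≠ 4; g(t,4) = 0.
t=0: g(0,0)=1
t=1: g(1,-1)=1 g(1,1)=1
t=2: g(2,-2)=1 g(2,0)=2 g(2,2)=1
t=3: g(3,-3)=1 g(3,-1)=3 g(3,1)=3 g(3,3)=1
t=4: g(4,-4)=1 g(4,-2)=4 g(4,0)=6 g(4,2)=4
t=5: g(5,-5)=1 g(5,-3)=5 g(5,-1)=10 g(5,1)=10 g(5,3)=4
t=6: g(6,-6)=1 g(6,-4)=6 g(6,-2)=15 g(6,0)=20 g(6,2)=14
t=7: g(7,-7)=1 g(7,-5)=7 g(7,-3)=21 g(7,-1)=35 g(7,1)=34 g(7,3)=14
t=8: g(8,-8)=1 g(8,-6)=8 g(8,-4)=28 g(8,-2)=56 g(8,0)=69 g(8,2)=48
t=9: g(9,-9)=1 g(9,-7)=9 g(9,-5)=36 g(9,-3)=84 g(9,-1)=125 g(9,1)=117 g(9,3)=48
t=10: g(10,-10)=1 g(10,-8)=10 g(10,-6)=45 g(10,-4)=120 g(10,-2)=209 g(10,0)=242 g(10,2)=165
t=11: g(11,-11)=1 g(11,-9)=11 g(11,-7)=55 g(11,-5)=165 g(11,-3)=329 g(11,-1)=451 g(11,1)=407 g(11,3)=165
Paths never hitting 4: Σ_s g(11,s) = 1584
Paths hitting 4: 2^11 - 1584 = 464
P = 464/2048 = 29/128

Answer: 29/128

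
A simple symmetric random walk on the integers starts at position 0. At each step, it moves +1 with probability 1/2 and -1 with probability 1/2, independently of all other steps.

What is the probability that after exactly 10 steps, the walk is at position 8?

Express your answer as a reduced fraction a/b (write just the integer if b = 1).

To reach position 8 after 10 steps: need 9 steps of +1 and 1 of -1.
Favorable paths: C(10,9) = 10
Total paths: 2^10 = 1024
P = 10/1024 = 5/512

Answer: 5/512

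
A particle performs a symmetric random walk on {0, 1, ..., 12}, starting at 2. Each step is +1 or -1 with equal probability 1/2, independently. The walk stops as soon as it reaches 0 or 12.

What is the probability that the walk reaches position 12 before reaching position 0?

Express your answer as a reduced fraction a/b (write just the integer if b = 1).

Answer: 1/6

Derivation:
Symmetric walk (p = 1/2): the harmonic-function argument gives P(hit 12 before 0 | start at 2) = a/N.
P = 2/12 = 1/6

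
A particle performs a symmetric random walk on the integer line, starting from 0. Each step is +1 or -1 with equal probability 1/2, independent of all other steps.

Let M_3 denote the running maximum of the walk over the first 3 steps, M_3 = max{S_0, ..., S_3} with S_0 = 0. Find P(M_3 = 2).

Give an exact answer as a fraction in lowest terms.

Let M_3 = max(S_0,...,S_3). Use the reflection principle: for j ≥ 1, #{paths with M_3 ≥ j} = #{S_3 ≥ j} + #{S_3 ≥ j+1}.
By reflection, #{M_3 ≥ 2} = #{S_3 ≥ 2} + #{S_3 ≥ 3} = 1 + 1 = 2.
#{M_3 ≥ 3} = #{S_3 ≥ 3} + #{S_3 ≥ 4} = 1 + 0 = 1.
#{M_3 = 2} = 2 - 1 = 1.
P(M_3 = 2) = 1/8 = 1/8

Answer: 1/8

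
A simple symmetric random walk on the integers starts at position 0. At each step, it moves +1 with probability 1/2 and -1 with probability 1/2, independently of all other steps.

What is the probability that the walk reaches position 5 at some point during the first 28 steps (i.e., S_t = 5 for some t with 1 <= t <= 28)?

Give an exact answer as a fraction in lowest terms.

Answer: 46295513/134217728

Derivation:
Count via complement. Let g(t,s) = #length-t paths at position s with S_1..S_t all ≠ 5.
g(t,s) = g(t-1,s-1) + g(t-1,s+1) for s ≠ 5; g(t,5) = 0.
t=0: g(0,0)=1
t=1: g(1,-1)=1 g(1,1)=1
t=2: g(2,-2)=1 g(2,0)=2 g(2,2)=1
t=3: g(3,-3)=1 g(3,-1)=3 g(3,1)=3 g(3,3)=1
t=4: g(4,-4)=1 g(4,-2)=4 g(4,0)=6 g(4,2)=4 g(4,4)=1
t=5: g(5,-5)=1 g(5,-3)=5 g(5,-1)=10 g(5,1)=10 g(5,3)=5
t=6: g(6,-6)=1 g(6,-4)=6 g(6,-2)=15 g(6,0)=20 g(6,2)=15 g(6,4)=5
t=7: g(7,-7)=1 g(7,-5)=7 g(7,-3)=21 g(7,-1)=35 g(7,1)=35 g(7,3)=20
t=8: g(8,-8)=1 g(8,-6)=8 g(8,-4)=28 g(8,-2)=56 g(8,0)=70 g(8,2)=55 g(8,4)=20
t=9: g(9,-9)=1 g(9,-7)=9 g(9,-5)=36 g(9,-3)=84 g(9,-1)=126 g(9,1)=125 g(9,3)=75
t=10: g(10,-10)=1 g(10,-8)=10 g(10,-6)=45 g(10,-4)=120 g(10,-2)=210 g(10,0)=251 g(10,2)=200 g(10,4)=75
t=11: g(11,-11)=1 g(11,-9)=11 g(11,-7)=55 g(11,-5)=165 g(11,-3)=330 g(11,-1)=461 g(11,1)=451 g(11,3)=275
t=12: g(12,-12)=1 g(12,-10)=12 g(12,-8)=66 g(12,-6)=220 g(12,-4)=495 g(12,-2)=791 g(12,0)=912 g(12,2)=726 g(12,4)=275
t=13: g(13,-13)=1 g(13,-11)=13 g(13,-9)=78 g(13,-7)=286 g(13,-5)=715 g(13,-3)=1286 g(13,-1)=1703 g(13,1)=1638 g(13,3)=1001
t=14: g(14,-14)=1 g(14,-12)=14 g(14,-10)=91 g(14,-8)=364 g(14,-6)=1001 g(14,-4)=2001 g(14,-2)=2989 g(14,0)=3341 g(14,2)=2639 g(14,4)=1001
t=15: g(15,-15)=1 g(15,-13)=15 g(15,-11)=105 g(15,-9)=455 g(15,-7)=1365 g(15,-5)=3002 g(15,-3)=4990 g(15,-1)=6330 g(15,1)=5980 g(15,3)=3640
t=16: g(16,-16)=1 g(16,-14)=16 g(16,-12)=120 g(16,-10)=560 g(16,-8)=1820 g(16,-6)=4367 g(16,-4)=7992 g(16,-2)=11320 g(16,0)=12310 g(16,2)=9620 g(16,4)=3640
t=17: g(17,-17)=1 g(17,-15)=17 g(17,-13)=136 g(17,-11)=680 g(17,-9)=2380 g(17,-7)=6187 g(17,-5)=12359 g(17,-3)=19312 g(17,-1)=23630 g(17,1)=21930 g(17,3)=13260
t=18: g(18,-18)=1 g(18,-16)=18 g(18,-14)=153 g(18,-12)=816 g(18,-10)=3060 g(18,-8)=8567 g(18,-6)=18546 g(18,-4)=31671 g(18,-2)=42942 g(18,0)=45560 g(18,2)=35190 g(18,4)=13260
t=19: g(19,-19)=1 g(19,-17)=19 g(19,-15)=171 g(19,-13)=969 g(19,-11)=3876 g(19,-9)=11627 g(19,-7)=27113 g(19,-5)=50217 g(19,-3)=74613 g(19,-1)=88502 g(19,1)=80750 g(19,3)=48450
t=20: g(20,-20)=1 g(20,-18)=20 g(20,-16)=190 g(20,-14)=1140 g(20,-12)=4845 g(20,-10)=15503 g(20,-8)=38740 g(20,-6)=77330 g(20,-4)=124830 g(20,-2)=163115 g(20,0)=169252 g(20,2)=129200 g(20,4)=48450
t=21: g(21,-21)=1 g(21,-19)=21 g(21,-17)=210 g(21,-15)=1330 g(21,-13)=5985 g(21,-11)=20348 g(21,-9)=54243 g(21,-7)=116070 g(21,-5)=202160 g(21,-3)=287945 g(21,-1)=332367 g(21,1)=298452 g(21,3)=177650
t=22: g(22,-22)=1 g(22,-20)=22 g(22,-18)=231 g(22,-16)=1540 g(22,-14)=7315 g(22,-12)=26333 g(22,-10)=74591 g(22,-8)=170313 g(22,-6)=318230 g(22,-4)=490105 g(22,-2)=620312 g(22,0)=630819 g(22,2)=476102 g(22,4)=177650
t=23: g(23,-23)=1 g(23,-21)=23 g(23,-19)=253 g(23,-17)=1771 g(23,-15)=8855 g(23,-13)=33648 g(23,-11)=100924 g(23,-9)=244904 g(23,-7)=488543 g(23,-5)=808335 g(23,-3)=1110417 g(23,-1)=1251131 g(23,1)=1106921 g(23,3)=653752
t=24: g(24,-24)=1 g(24,-22)=24 g(24,-20)=276 g(24,-18)=2024 g(24,-16)=10626 g(24,-14)=42503 g(24,-12)=134572 g(24,-10)=345828 g(24,-8)=733447 g(24,-6)=1296878 g(24,-4)=1918752 g(24,-2)=2361548 g(24,0)=2358052 g(24,2)=1760673 g(24,4)=653752
t=25: g(25,-25)=1 g(25,-23)=25 g(25,-21)=300 g(25,-19)=2300 g(25,-17)=12650 g(25,-15)=53129 g(25,-13)=177075 g(25,-11)=480400 g(25,-9)=1079275 g(25,-7)=2030325 g(25,-5)=3215630 g(25,-3)=4280300 g(25,-1)=4719600 g(25,1)=4118725 g(25,3)=2414425
t=26: g(26,-26)=1 g(26,-24)=26 g(26,-22)=325 g(26,-20)=2600 g(26,-18)=14950 g(26,-16)=65779 g(26,-14)=230204 g(26,-12)=657475 g(26,-10)=1559675 g(26,-8)=3109600 g(26,-6)=5245955 g(26,-4)=7495930 g(26,-2)=8999900 g(26,0)=8838325 g(26,2)=6533150 g(26,4)=2414425
t=27: g(27,-27)=1 g(27,-25)=27 g(27,-23)=351 g(27,-21)=2925 g(27,-19)=17550 g(27,-17)=80729 g(27,-15)=295983 g(27,-13)=887679 g(27,-11)=2217150 g(27,-9)=4669275 g(27,-7)=8355555 g(27,-5)=12741885 g(27,-3)=16495830 g(27,-1)=17838225 g(27,1)=15371475 g(27,3)=8947575
t=28: g(28,-28)=1 g(28,-26)=28 g(28,-24)=378 g(28,-22)=3276 g(28,-20)=20475 g(28,-18)=98279 g(28,-16)=376712 g(28,-14)=1183662 g(28,-12)=3104829 g(28,-10)=6886425 g(28,-8)=13024830 g(28,-6)=21097440 g(28,-4)=29237715 g(28,-2)=34334055 g(28,0)=33209700 g(28,2)=24319050 g(28,4)=8947575
Paths never hitting 5: Σ_s g(28,s) = 175844430
Paths hitting 5: 2^28 - 175844430 = 92591026
P = 92591026/268435456 = 46295513/134217728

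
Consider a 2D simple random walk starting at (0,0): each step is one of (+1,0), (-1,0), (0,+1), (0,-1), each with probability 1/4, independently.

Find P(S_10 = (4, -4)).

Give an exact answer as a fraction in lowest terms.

Answer: 315/131072

Derivation:
Let h be the number of horizontal steps (so 10-h are vertical). To end at (4,-4) need (h+4)/2 right-steps and ((10-h)-4)/2 up-steps.
Sum over h with 4 ≤ h ≤ 6, h ≡ 0 (mod 2), 10-h ≡ 0 (mod 2):
h=4: C(10,4)·C(4,4)·C(6,1) = 210·1·6 = 1260
h=6: C(10,6)·C(6,5)·C(4,0) = 210·6·1 = 1260
Total favorable: 2520
Total paths: 4^10 = 1048576
P = 2520/1048576 = 315/131072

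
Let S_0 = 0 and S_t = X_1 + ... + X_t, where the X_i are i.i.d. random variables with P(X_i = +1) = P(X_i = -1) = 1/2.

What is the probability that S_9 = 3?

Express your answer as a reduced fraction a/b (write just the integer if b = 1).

Answer: 21/128

Derivation:
To reach position 3 after 9 steps: need 6 steps of +1 and 3 of -1.
Favorable paths: C(9,6) = 84
Total paths: 2^9 = 512
P = 84/512 = 21/128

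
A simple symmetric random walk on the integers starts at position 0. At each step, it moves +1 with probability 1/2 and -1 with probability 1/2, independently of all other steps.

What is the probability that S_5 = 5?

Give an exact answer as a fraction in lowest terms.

To reach position 5 after 5 steps: need 5 steps of +1 and 0 of -1.
Favorable paths: C(5,5) = 1
Total paths: 2^5 = 32
P = 1/32 = 1/32

Answer: 1/32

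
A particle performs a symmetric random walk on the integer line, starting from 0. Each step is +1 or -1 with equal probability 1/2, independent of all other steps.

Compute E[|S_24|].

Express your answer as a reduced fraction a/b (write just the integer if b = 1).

Answer: 2028117/524288

Derivation:
S_24 takes values m ≡ 0 (mod 2) with |m| ≤ 24; P(S_24=m) = C(24,(24+m)/2)/2^24.
Total paths: 2^24 = 16777216
Distribution: P(S=-24)=1/16777216, P(S=-22)=24/16777216, P(S=-20)=276/16777216, P(S=-18)=2024/16777216, P(S=-16)=10626/16777216, P(S=-14)=42504/16777216, P(S=-12)=134596/16777216, P(S=-10)=346104/16777216, P(S=-8)=735471/16777216, P(S=-6)=1307504/16777216, P(S=-4)=1961256/16777216, P(S=-2)=2496144/16777216, P(S=0)=2704156/16777216, P(S=2)=2496144/16777216, P(S=4)=1961256/16777216, P(S=6)=1307504/16777216, P(S=8)=735471/16777216, P(S=10)=346104/16777216, P(S=12)=134596/16777216, P(S=14)=42504/16777216, P(S=16)=10626/16777216, P(S=18)=2024/16777216, P(S=20)=276/16777216, P(S=22)=24/16777216, P(S=24)=1/16777216
E[|S_24|] = Σ_m |m|·P(S_24=m) = 64899744/16777216 = 2028117/524288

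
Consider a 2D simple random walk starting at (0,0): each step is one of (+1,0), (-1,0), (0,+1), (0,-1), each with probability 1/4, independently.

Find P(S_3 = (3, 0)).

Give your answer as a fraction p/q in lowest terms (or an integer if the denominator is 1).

Let h be the number of horizontal steps (so 3-h are vertical). To end at (3,0) need (h+3)/2 right-steps and ((3-h)+0)/2 up-steps.
Sum over h with 3 ≤ h ≤ 3, h ≡ 1 (mod 2), 3-h ≡ 0 (mod 2):
h=3: C(3,3)·C(3,3)·C(0,0) = 1·1·1 = 1
Total favorable: 1
Total paths: 4^3 = 64
P = 1/64 = 1/64

Answer: 1/64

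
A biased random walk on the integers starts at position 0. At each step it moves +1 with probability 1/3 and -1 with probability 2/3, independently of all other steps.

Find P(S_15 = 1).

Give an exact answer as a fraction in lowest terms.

To reach position 1 after 15 steps: need 8 steps of +1 and 7 steps of -1.
Number of such sequences: C(15,8) = 6435
Each has probability (1/3)^8 · (2/3)^7 = 128/14348907
P = 6435 · 128/14348907 = 91520/1594323

Answer: 91520/1594323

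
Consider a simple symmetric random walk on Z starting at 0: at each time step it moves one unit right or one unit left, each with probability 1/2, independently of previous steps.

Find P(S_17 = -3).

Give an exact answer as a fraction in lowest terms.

Answer: 2431/16384

Derivation:
To reach position -3 after 17 steps: need 7 steps of +1 and 10 of -1.
Favorable paths: C(17,7) = 19448
Total paths: 2^17 = 131072
P = 19448/131072 = 2431/16384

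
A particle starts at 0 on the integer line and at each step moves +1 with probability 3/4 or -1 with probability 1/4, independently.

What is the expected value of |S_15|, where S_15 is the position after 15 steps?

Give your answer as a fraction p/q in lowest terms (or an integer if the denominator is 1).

S_15 takes values m ≡ 1 (mod 2) with |m| ≤ 15; P(S_15=m) = C(15,(15+m)/2) · (3/4)^((15+m)/2) · (1/4)^((15-m)/2).
Distribution: P(S=-15)=1/1073741824, P(S=-13)=45/1073741824, P(S=-11)=945/1073741824, P(S=-9)=12285/1073741824, P(S=-7)=110565/1073741824, P(S=-5)=729729/1073741824, P(S=-3)=3648645/1073741824, P(S=-1)=14073345/1073741824, P(S=1)=42220035/1073741824, P(S=3)=98513415/1073741824, P(S=5)=177324147/1073741824, P(S=7)=241805655/1073741824, P(S=9)=241805655/1073741824, P(S=11)=167403915/1073741824, P(S=13)=71744535/1073741824, P(S=15)=14348907/1073741824
E[|S_15|] = Σ_m |m|·P(S_15=m) = 253505955/33554432

Answer: 253505955/33554432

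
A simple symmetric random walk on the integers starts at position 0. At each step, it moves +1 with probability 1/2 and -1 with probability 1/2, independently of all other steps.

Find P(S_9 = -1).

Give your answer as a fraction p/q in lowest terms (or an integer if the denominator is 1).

Answer: 63/256

Derivation:
To reach position -1 after 9 steps: need 4 steps of +1 and 5 of -1.
Favorable paths: C(9,4) = 126
Total paths: 2^9 = 512
P = 126/512 = 63/256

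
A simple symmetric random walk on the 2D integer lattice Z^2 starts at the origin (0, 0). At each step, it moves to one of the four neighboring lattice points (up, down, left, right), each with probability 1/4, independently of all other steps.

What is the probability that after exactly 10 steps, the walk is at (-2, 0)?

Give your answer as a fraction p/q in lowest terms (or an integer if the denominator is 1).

Let h be the number of horizontal steps (so 10-h are vertical). To end at (-2,0) need (h-2)/2 right-steps and ((10-h)+0)/2 up-steps.
Sum over h with 2 ≤ h ≤ 10, h ≡ 0 (mod 2), 10-h ≡ 0 (mod 2):
h=2: C(10,2)·C(2,0)·C(8,4) = 45·1·70 = 3150
h=4: C(10,4)·C(4,1)·C(6,3) = 210·4·20 = 16800
h=6: C(10,6)·C(6,2)·C(4,2) = 210·15·6 = 18900
h=8: C(10,8)·C(8,3)·C(2,1) = 45·56·2 = 5040
h=10: C(10,10)·C(10,4)·C(0,0) = 1·210·1 = 210
Total favorable: 44100
Total paths: 4^10 = 1048576
P = 44100/1048576 = 11025/262144

Answer: 11025/262144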